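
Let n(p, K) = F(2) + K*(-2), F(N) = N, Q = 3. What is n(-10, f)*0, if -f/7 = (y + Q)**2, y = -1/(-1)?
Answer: 0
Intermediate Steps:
y = 1 (y = -1*(-1) = 1)
f = -112 (f = -7*(1 + 3)**2 = -7*4**2 = -7*16 = -112)
n(p, K) = 2 - 2*K (n(p, K) = 2 + K*(-2) = 2 - 2*K)
n(-10, f)*0 = (2 - 2*(-112))*0 = (2 + 224)*0 = 226*0 = 0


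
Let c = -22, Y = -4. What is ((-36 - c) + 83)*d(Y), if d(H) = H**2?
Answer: 1104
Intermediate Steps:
((-36 - c) + 83)*d(Y) = ((-36 - 1*(-22)) + 83)*(-4)**2 = ((-36 + 22) + 83)*16 = (-14 + 83)*16 = 69*16 = 1104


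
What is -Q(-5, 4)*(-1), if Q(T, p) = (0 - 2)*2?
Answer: -4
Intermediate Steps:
Q(T, p) = -4 (Q(T, p) = -2*2 = -4)
-Q(-5, 4)*(-1) = -1*(-4)*(-1) = 4*(-1) = -4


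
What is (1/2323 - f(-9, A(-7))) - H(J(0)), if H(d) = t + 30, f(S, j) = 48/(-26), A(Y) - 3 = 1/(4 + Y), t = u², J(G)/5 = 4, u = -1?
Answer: -880404/30199 ≈ -29.153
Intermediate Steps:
J(G) = 20 (J(G) = 5*4 = 20)
t = 1 (t = (-1)² = 1)
A(Y) = 3 + 1/(4 + Y)
f(S, j) = -24/13 (f(S, j) = 48*(-1/26) = -24/13)
H(d) = 31 (H(d) = 1 + 30 = 31)
(1/2323 - f(-9, A(-7))) - H(J(0)) = (1/2323 - 1*(-24/13)) - 1*31 = (1/2323 + 24/13) - 31 = 55765/30199 - 31 = -880404/30199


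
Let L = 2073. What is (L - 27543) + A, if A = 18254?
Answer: -7216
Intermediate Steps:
(L - 27543) + A = (2073 - 27543) + 18254 = -25470 + 18254 = -7216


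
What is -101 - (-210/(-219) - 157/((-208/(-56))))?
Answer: -113291/1898 ≈ -59.690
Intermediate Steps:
-101 - (-210/(-219) - 157/((-208/(-56)))) = -101 - (-210*(-1/219) - 157/((-208*(-1/56)))) = -101 - (70/73 - 157/26/7) = -101 - (70/73 - 157*7/26) = -101 - (70/73 - 1099/26) = -101 - 1*(-78407/1898) = -101 + 78407/1898 = -113291/1898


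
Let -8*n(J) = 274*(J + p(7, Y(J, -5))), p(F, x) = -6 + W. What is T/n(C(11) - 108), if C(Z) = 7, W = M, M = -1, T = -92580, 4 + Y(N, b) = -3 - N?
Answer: -30860/1233 ≈ -25.028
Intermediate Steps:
Y(N, b) = -7 - N (Y(N, b) = -4 + (-3 - N) = -7 - N)
W = -1
p(F, x) = -7 (p(F, x) = -6 - 1 = -7)
n(J) = 959/4 - 137*J/4 (n(J) = -137*(J - 7)/4 = -137*(-7 + J)/4 = -(-1918 + 274*J)/8 = 959/4 - 137*J/4)
T/n(C(11) - 108) = -92580/(959/4 - 137*(7 - 108)/4) = -92580/(959/4 - 137/4*(-101)) = -92580/(959/4 + 13837/4) = -92580/3699 = -92580*1/3699 = -30860/1233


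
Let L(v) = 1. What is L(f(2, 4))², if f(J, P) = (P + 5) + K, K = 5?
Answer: 1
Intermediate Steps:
f(J, P) = 10 + P (f(J, P) = (P + 5) + 5 = (5 + P) + 5 = 10 + P)
L(f(2, 4))² = 1² = 1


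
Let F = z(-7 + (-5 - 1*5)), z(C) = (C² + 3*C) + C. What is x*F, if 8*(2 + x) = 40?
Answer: 663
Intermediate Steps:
x = 3 (x = -2 + (⅛)*40 = -2 + 5 = 3)
z(C) = C² + 4*C
F = 221 (F = (-7 + (-5 - 1*5))*(4 + (-7 + (-5 - 1*5))) = (-7 + (-5 - 5))*(4 + (-7 + (-5 - 5))) = (-7 - 10)*(4 + (-7 - 10)) = -17*(4 - 17) = -17*(-13) = 221)
x*F = 3*221 = 663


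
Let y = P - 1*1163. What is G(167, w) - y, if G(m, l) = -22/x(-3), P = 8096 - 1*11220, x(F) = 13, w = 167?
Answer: 55709/13 ≈ 4285.3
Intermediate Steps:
P = -3124 (P = 8096 - 11220 = -3124)
G(m, l) = -22/13
y = -4287 (y = -3124 - 1*1163 = -3124 - 1163 = -4287)
G(167, w) - y = -22/13 - 1*(-4287) = -22/13 + 4287 = 55709/13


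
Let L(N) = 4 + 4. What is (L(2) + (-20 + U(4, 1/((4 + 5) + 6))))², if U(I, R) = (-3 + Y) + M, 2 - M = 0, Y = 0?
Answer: 169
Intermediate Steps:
L(N) = 8
M = 2 (M = 2 - 1*0 = 2 + 0 = 2)
U(I, R) = -1 (U(I, R) = (-3 + 0) + 2 = -3 + 2 = -1)
(L(2) + (-20 + U(4, 1/((4 + 5) + 6))))² = (8 + (-20 - 1))² = (8 - 21)² = (-13)² = 169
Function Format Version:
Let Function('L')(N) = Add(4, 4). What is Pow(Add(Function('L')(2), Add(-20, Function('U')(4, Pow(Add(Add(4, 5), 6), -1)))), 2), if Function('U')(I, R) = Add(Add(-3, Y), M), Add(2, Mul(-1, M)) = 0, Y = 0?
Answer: 169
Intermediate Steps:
Function('L')(N) = 8
M = 2 (M = Add(2, Mul(-1, 0)) = Add(2, 0) = 2)
Function('U')(I, R) = -1 (Function('U')(I, R) = Add(Add(-3, 0), 2) = Add(-3, 2) = -1)
Pow(Add(Function('L')(2), Add(-20, Function('U')(4, Pow(Add(Add(4, 5), 6), -1)))), 2) = Pow(Add(8, Add(-20, -1)), 2) = Pow(Add(8, -21), 2) = Pow(-13, 2) = 169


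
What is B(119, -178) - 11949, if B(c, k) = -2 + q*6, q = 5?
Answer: -11921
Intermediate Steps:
B(c, k) = 28 (B(c, k) = -2 + 5*6 = -2 + 30 = 28)
B(119, -178) - 11949 = 28 - 11949 = -11921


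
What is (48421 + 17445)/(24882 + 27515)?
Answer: 65866/52397 ≈ 1.2571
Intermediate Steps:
(48421 + 17445)/(24882 + 27515) = 65866/52397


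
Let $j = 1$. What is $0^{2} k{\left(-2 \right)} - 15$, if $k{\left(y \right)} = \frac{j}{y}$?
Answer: $-15$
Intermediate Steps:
$k{\left(y \right)} = \frac{1}{y}$ ($k{\left(y \right)} = 1 \frac{1}{y} = \frac{1}{y}$)
$0^{2} k{\left(-2 \right)} - 15 = \frac{0^{2}}{-2} - 15 = 0 \left(- \frac{1}{2}\right) - 15 = 0 - 15 = -15$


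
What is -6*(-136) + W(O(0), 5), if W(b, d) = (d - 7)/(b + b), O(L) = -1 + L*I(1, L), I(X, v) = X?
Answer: 817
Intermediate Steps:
O(L) = -1 + L (O(L) = -1 + L*1 = -1 + L)
W(b, d) = (-7 + d)/(2*b) (W(b, d) = (-7 + d)/((2*b)) = (-7 + d)*(1/(2*b)) = (-7 + d)/(2*b))
-6*(-136) + W(O(0), 5) = -6*(-136) + (-7 + 5)/(2*(-1 + 0)) = 816 + (½)*(-2)/(-1) = 816 + (½)*(-1)*(-2) = 816 + 1 = 817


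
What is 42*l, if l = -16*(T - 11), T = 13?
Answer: -1344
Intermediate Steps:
l = -32 (l = -16*(13 - 11) = -16*2 = -32)
42*l = 42*(-32) = -1344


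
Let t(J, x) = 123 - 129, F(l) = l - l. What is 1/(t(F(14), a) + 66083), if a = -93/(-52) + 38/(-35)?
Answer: 1/66077 ≈ 1.5134e-5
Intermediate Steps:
F(l) = 0
a = 1279/1820 (a = -93*(-1/52) + 38*(-1/35) = 93/52 - 38/35 = 1279/1820 ≈ 0.70275)
t(J, x) = -6
1/(t(F(14), a) + 66083) = 1/(-6 + 66083) = 1/66077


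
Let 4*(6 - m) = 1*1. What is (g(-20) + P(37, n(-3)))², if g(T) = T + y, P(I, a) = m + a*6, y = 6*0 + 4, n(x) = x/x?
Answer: 289/16 ≈ 18.063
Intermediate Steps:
m = 23/4 (m = 6 - 1/4 = 6 - ¼*1 = 6 - ¼ = 23/4 ≈ 5.7500)
n(x) = 1
y = 4 (y = 0 + 4 = 4)
P(I, a) = 23/4 + 6*a (P(I, a) = 23/4 + a*6 = 23/4 + 6*a)
g(T) = 4 + T (g(T) = T + 4 = 4 + T)
(g(-20) + P(37, n(-3)))² = ((4 - 20) + (23/4 + 6*1))² = (-16 + (23/4 + 6))² = (-16 + 47/4)² = (-17/4)² = 289/16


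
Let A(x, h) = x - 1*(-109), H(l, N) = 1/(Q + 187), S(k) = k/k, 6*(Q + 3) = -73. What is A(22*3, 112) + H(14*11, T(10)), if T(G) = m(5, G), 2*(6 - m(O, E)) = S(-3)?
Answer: 180431/1031 ≈ 175.01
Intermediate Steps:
Q = -91/6 (Q = -3 + (⅙)*(-73) = -3 - 73/6 = -91/6 ≈ -15.167)
S(k) = 1
m(O, E) = 11/2 (m(O, E) = 6 - ½*1 = 6 - ½ = 11/2)
T(G) = 11/2
H(l, N) = 6/1031 (H(l, N) = 1/(-91/6 + 187) = 1/(1031/6) = 6/1031)
A(x, h) = 109 + x (A(x, h) = x + 109 = 109 + x)
A(22*3, 112) + H(14*11, T(10)) = (109 + 22*3) + 6/1031 = (109 + 66) + 6/1031 = 175 + 6/1031 = 180431/1031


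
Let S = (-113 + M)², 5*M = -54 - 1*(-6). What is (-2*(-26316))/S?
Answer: 1315800/375769 ≈ 3.5016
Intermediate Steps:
M = -48/5 (M = (-54 - 1*(-6))/5 = (-54 + 6)/5 = (⅕)*(-48) = -48/5 ≈ -9.6000)
S = 375769/25 (S = (-113 - 48/5)² = (-613/5)² = 375769/25 ≈ 15031.)
(-2*(-26316))/S = (-2*(-26316))/(375769/25) = 52632*(25/375769) = 1315800/375769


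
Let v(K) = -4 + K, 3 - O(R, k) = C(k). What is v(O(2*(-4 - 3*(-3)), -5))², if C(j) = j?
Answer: 16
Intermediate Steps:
O(R, k) = 3 - k
v(O(2*(-4 - 3*(-3)), -5))² = (-4 + (3 - 1*(-5)))² = (-4 + (3 + 5))² = (-4 + 8)² = 4² = 16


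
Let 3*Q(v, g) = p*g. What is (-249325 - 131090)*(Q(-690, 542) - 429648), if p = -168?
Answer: 174990900000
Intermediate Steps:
Q(v, g) = -56*g (Q(v, g) = (-168*g)/3 = -56*g)
(-249325 - 131090)*(Q(-690, 542) - 429648) = (-249325 - 131090)*(-56*542 - 429648) = -380415*(-30352 - 429648) = -380415*(-460000) = 174990900000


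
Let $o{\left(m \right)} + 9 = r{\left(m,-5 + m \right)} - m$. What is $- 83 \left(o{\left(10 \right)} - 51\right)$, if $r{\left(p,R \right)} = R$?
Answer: $5395$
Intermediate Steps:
$o{\left(m \right)} = -14$ ($o{\left(m \right)} = -9 + \left(\left(-5 + m\right) - m\right) = -9 - 5 = -14$)
$- 83 \left(o{\left(10 \right)} - 51\right) = - 83 \left(-14 - 51\right) = \left(-83\right) \left(-65\right) = 5395$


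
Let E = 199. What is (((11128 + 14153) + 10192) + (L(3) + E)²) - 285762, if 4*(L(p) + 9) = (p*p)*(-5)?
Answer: -3493399/16 ≈ -2.1834e+5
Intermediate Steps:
L(p) = -9 - 5*p²/4 (L(p) = -9 + ((p*p)*(-5))/4 = -9 + (p²*(-5))/4 = -9 + (-5*p²)/4 = -9 - 5*p²/4)
(((11128 + 14153) + 10192) + (L(3) + E)²) - 285762 = (((11128 + 14153) + 10192) + ((-9 - 5/4*3²) + 199)²) - 285762 = ((25281 + 10192) + ((-9 - 5/4*9) + 199)²) - 285762 = (35473 + ((-9 - 45/4) + 199)²) - 285762 = (35473 + (-81/4 + 199)²) - 285762 = (35473 + (715/4)²) - 285762 = (35473 + 511225/16) - 285762 = 1078793/16 - 285762 = -3493399/16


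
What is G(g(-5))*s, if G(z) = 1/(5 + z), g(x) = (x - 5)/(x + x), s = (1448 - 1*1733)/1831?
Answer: -95/3662 ≈ -0.025942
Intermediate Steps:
s = -285/1831 (s = (1448 - 1733)*(1/1831) = -285*1/1831 = -285/1831 ≈ -0.15565)
g(x) = (-5 + x)/(2*x) (g(x) = (-5 + x)/((2*x)) = (-5 + x)*(1/(2*x)) = (-5 + x)/(2*x))
G(g(-5))*s = -285/1831/(5 + (½)*(-5 - 5)/(-5)) = -285/1831/(5 + (½)*(-⅕)*(-10)) = -285/1831/(5 + 1) = -285/1831/6 = (⅙)*(-285/1831) = -95/3662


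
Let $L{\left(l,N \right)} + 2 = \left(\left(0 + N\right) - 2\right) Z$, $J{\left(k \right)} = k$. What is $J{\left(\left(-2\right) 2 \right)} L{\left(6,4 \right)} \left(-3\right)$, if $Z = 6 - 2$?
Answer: $72$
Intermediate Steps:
$Z = 4$
$L{\left(l,N \right)} = -10 + 4 N$ ($L{\left(l,N \right)} = -2 + \left(\left(0 + N\right) - 2\right) 4 = -2 + \left(N - 2\right) 4 = -2 + \left(-2 + N\right) 4 = -2 + \left(-8 + 4 N\right) = -10 + 4 N$)
$J{\left(\left(-2\right) 2 \right)} L{\left(6,4 \right)} \left(-3\right) = \left(-2\right) 2 \left(-10 + 4 \cdot 4\right) \left(-3\right) = - 4 \left(-10 + 16\right) \left(-3\right) = \left(-4\right) 6 \left(-3\right) = \left(-24\right) \left(-3\right) = 72$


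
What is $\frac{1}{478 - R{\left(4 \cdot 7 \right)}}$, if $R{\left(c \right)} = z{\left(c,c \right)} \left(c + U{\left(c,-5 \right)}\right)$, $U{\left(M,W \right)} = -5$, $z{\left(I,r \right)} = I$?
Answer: $- \frac{1}{166} \approx -0.0060241$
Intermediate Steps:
$R{\left(c \right)} = c \left(-5 + c\right)$ ($R{\left(c \right)} = c \left(c - 5\right) = c \left(-5 + c\right)$)
$\frac{1}{478 - R{\left(4 \cdot 7 \right)}} = \frac{1}{478 - 4 \cdot 7 \left(-5 + 4 \cdot 7\right)} = \frac{1}{478 - 28 \left(-5 + 28\right)} = \frac{1}{478 - 28 \cdot 23} = \frac{1}{478 - 644} = \frac{1}{-166} = - \frac{1}{166}$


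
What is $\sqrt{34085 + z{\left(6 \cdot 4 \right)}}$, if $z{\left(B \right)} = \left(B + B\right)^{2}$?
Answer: $\sqrt{36389} \approx 190.76$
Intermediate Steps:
$z{\left(B \right)} = 4 B^{2}$ ($z{\left(B \right)} = \left(2 B\right)^{2} = 4 B^{2}$)
$\sqrt{34085 + z{\left(6 \cdot 4 \right)}} = \sqrt{34085 + 4 \left(6 \cdot 4\right)^{2}} = \sqrt{34085 + 4 \cdot 24^{2}} = \sqrt{34085 + 4 \cdot 576} = \sqrt{34085 + 2304} = \sqrt{36389}$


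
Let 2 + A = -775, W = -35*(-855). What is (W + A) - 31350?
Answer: -2202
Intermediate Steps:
W = 29925
A = -777 (A = -2 - 775 = -777)
(W + A) - 31350 = (29925 - 777) - 31350 = 29148 - 31350 = -2202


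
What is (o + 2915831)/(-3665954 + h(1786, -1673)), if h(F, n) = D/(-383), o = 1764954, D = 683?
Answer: -358548131/280812213 ≈ -1.2768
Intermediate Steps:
h(F, n) = -683/383 (h(F, n) = 683/(-383) = 683*(-1/383) = -683/383)
(o + 2915831)/(-3665954 + h(1786, -1673)) = (1764954 + 2915831)/(-3665954 - 683/383) = 4680785/(-1404061065/383) = 4680785*(-383/1404061065) = -358548131/280812213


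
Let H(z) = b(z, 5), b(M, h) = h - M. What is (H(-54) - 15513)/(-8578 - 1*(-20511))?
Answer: -15454/11933 ≈ -1.2951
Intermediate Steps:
H(z) = 5 - z
(H(-54) - 15513)/(-8578 - 1*(-20511)) = ((5 - 1*(-54)) - 15513)/(-8578 - 1*(-20511)) = ((5 + 54) - 15513)/(-8578 + 20511) = (59 - 15513)/11933 = -15454*1/11933 = -15454/11933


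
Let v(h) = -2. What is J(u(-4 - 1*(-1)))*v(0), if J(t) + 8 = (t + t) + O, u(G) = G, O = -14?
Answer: 56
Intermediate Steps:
J(t) = -22 + 2*t (J(t) = -8 + ((t + t) - 14) = -8 + (2*t - 14) = -8 + (-14 + 2*t) = -22 + 2*t)
J(u(-4 - 1*(-1)))*v(0) = (-22 + 2*(-4 - 1*(-1)))*(-2) = (-22 + 2*(-4 + 1))*(-2) = (-22 + 2*(-3))*(-2) = (-22 - 6)*(-2) = -28*(-2) = 56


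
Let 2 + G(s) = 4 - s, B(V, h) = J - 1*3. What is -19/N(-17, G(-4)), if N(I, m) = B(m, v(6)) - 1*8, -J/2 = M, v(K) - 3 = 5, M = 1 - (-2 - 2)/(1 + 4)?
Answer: 95/73 ≈ 1.3014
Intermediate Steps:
M = 9/5 (M = 1 - (-4)/5 = 1 - 1*(-⅘) = 1 + ⅘ = 9/5 ≈ 1.8000)
v(K) = 8 (v(K) = 3 + 5 = 8)
J = -18/5 (J = -2*9/5 = -18/5 ≈ -3.6000)
B(V, h) = -33/5 (B(V, h) = -18/5 - 1*3 = -18/5 - 3 = -33/5)
G(s) = 2 - s (G(s) = -2 + (4 - s) = 2 - s)
N(I, m) = -73/5 (N(I, m) = -33/5 - 1*8 = -33/5 - 8 = -73/5)
-19/N(-17, G(-4)) = -19/(-73/5) = -19*(-5/73) = 95/73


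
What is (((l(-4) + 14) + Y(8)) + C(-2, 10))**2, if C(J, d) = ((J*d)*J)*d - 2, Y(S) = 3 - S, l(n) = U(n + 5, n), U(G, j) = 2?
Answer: 167281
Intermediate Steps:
l(n) = 2
C(J, d) = -2 + J**2*d**2 (C(J, d) = (d*J**2)*d - 2 = J**2*d**2 - 2 = -2 + J**2*d**2)
(((l(-4) + 14) + Y(8)) + C(-2, 10))**2 = (((2 + 14) + (3 - 1*8)) + (-2 + (-2)**2*10**2))**2 = ((16 + (3 - 8)) + (-2 + 4*100))**2 = ((16 - 5) + (-2 + 400))**2 = (11 + 398)**2 = 409**2 = 167281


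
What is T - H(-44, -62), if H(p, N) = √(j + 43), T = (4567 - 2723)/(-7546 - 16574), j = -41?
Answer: -461/6030 - √2 ≈ -1.4907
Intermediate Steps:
T = -461/6030 (T = 1844/(-24120) = 1844*(-1/24120) = -461/6030 ≈ -0.076451)
H(p, N) = √2 (H(p, N) = √(-41 + 43) = √2)
T - H(-44, -62) = -461/6030 - √2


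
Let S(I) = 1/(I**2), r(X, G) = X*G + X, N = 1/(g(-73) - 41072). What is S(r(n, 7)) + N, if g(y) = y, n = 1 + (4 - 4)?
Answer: 41081/2633280 ≈ 0.015601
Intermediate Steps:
n = 1 (n = 1 + 0 = 1)
N = -1/41145 (N = 1/(-73 - 41072) = 1/(-41145) = -1/41145 ≈ -2.4304e-5)
r(X, G) = X + G*X (r(X, G) = G*X + X = X + G*X)
S(I) = I**(-2)
S(r(n, 7)) + N = (1*(1 + 7))**(-2) - 1/41145 = (1*8)**(-2) - 1/41145 = 8**(-2) - 1/41145 = 1/64 - 1/41145 = 41081/2633280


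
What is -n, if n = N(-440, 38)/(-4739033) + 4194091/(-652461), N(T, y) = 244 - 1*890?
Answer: 19875514164197/3092034210213 ≈ 6.4280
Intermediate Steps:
N(T, y) = -646 (N(T, y) = 244 - 890 = -646)
n = -19875514164197/3092034210213 (n = -646/(-4739033) + 4194091/(-652461) = -646*(-1/4739033) + 4194091*(-1/652461) = 646/4739033 - 4194091/652461 = -19875514164197/3092034210213 ≈ -6.4280)
-n = -1*(-19875514164197/3092034210213) = 19875514164197/3092034210213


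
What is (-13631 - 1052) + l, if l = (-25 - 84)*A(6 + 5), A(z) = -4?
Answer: -14247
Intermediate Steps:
l = 436 (l = (-25 - 84)*(-4) = -109*(-4) = 436)
(-13631 - 1052) + l = (-13631 - 1052) + 436 = -14683 + 436 = -14247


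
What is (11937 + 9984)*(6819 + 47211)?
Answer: 1184391630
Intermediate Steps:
(11937 + 9984)*(6819 + 47211) = 21921*54030 = 1184391630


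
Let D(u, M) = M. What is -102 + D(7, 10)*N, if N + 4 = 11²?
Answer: 1068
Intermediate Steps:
N = 117 (N = -4 + 11² = -4 + 121 = 117)
-102 + D(7, 10)*N = -102 + 10*117 = -102 + 1170 = 1068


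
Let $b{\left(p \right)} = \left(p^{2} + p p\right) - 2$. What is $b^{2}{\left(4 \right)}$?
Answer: $900$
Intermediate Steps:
$b{\left(p \right)} = -2 + 2 p^{2}$ ($b{\left(p \right)} = \left(p^{2} + p^{2}\right) - 2 = 2 p^{2} - 2 = -2 + 2 p^{2}$)
$b^{2}{\left(4 \right)} = \left(-2 + 2 \cdot 4^{2}\right)^{2} = \left(-2 + 2 \cdot 16\right)^{2} = \left(-2 + 32\right)^{2} = 30^{2} = 900$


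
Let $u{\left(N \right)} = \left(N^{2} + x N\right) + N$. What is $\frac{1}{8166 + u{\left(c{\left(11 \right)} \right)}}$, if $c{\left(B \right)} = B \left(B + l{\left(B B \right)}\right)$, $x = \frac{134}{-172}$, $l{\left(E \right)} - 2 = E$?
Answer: $\frac{43}{93790209} \approx 4.5847 \cdot 10^{-7}$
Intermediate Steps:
$l{\left(E \right)} = 2 + E$
$x = - \frac{67}{86}$ ($x = 134 \left(- \frac{1}{172}\right) = - \frac{67}{86} \approx -0.77907$)
$c{\left(B \right)} = B \left(2 + B + B^{2}\right)$ ($c{\left(B \right)} = B \left(B + \left(2 + B B\right)\right) = B \left(B + \left(2 + B^{2}\right)\right) = B \left(2 + B + B^{2}\right)$)
$u{\left(N \right)} = N^{2} + \frac{19 N}{86}$ ($u{\left(N \right)} = \left(N^{2} - \frac{67 N}{86}\right) + N = N^{2} + \frac{19 N}{86}$)
$\frac{1}{8166 + u{\left(c{\left(11 \right)} \right)}} = \frac{1}{8166 + \frac{11 \left(2 + 11 + 11^{2}\right) \left(19 + 86 \cdot 11 \left(2 + 11 + 11^{2}\right)\right)}{86}} = \frac{1}{8166 + \frac{11 \left(2 + 11 + 121\right) \left(19 + 86 \cdot 11 \left(2 + 11 + 121\right)\right)}{86}} = \frac{1}{8166 + \frac{11 \cdot 134 \left(19 + 86 \cdot 11 \cdot 134\right)}{86}} = \frac{1}{8166 + \frac{1}{86} \cdot 1474 \left(19 + 86 \cdot 1474\right)} = \frac{1}{8166 + \frac{1}{86} \cdot 1474 \left(19 + 126764\right)} = \frac{1}{8166 + \frac{1}{86} \cdot 1474 \cdot 126783} = \frac{1}{8166 + \frac{93439071}{43}} = \frac{1}{\frac{93790209}{43}} = \frac{43}{93790209}$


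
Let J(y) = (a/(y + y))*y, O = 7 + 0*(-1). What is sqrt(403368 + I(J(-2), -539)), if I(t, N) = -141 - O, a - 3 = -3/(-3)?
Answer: 2*sqrt(100805) ≈ 635.00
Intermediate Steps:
O = 7 (O = 7 + 0 = 7)
a = 4 (a = 3 - 3/(-3) = 3 - 3*(-1/3) = 3 + 1 = 4)
J(y) = 2 (J(y) = (4/(y + y))*y = (4/(2*y))*y = ((1/(2*y))*4)*y = (2/y)*y = 2)
I(t, N) = -148 (I(t, N) = -141 - 1*7 = -141 - 7 = -148)
sqrt(403368 + I(J(-2), -539)) = sqrt(403368 - 148) = sqrt(403220) = 2*sqrt(100805)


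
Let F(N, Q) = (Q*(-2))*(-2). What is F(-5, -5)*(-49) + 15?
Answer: 995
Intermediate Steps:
F(N, Q) = 4*Q (F(N, Q) = -2*Q*(-2) = 4*Q)
F(-5, -5)*(-49) + 15 = (4*(-5))*(-49) + 15 = -20*(-49) + 15 = 980 + 15 = 995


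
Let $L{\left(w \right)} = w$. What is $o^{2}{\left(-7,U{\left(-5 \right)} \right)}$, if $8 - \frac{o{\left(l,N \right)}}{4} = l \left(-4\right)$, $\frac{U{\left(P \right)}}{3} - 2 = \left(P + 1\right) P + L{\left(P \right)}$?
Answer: $6400$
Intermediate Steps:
$U{\left(P \right)} = 6 + 3 P + 3 P \left(1 + P\right)$ ($U{\left(P \right)} = 6 + 3 \left(\left(P + 1\right) P + P\right) = 6 + 3 \left(\left(1 + P\right) P + P\right) = 6 + 3 \left(P \left(1 + P\right) + P\right) = 6 + 3 \left(P + P \left(1 + P\right)\right) = 6 + \left(3 P + 3 P \left(1 + P\right)\right) = 6 + 3 P + 3 P \left(1 + P\right)$)
$o{\left(l,N \right)} = 32 + 16 l$ ($o{\left(l,N \right)} = 32 - 4 l \left(-4\right) = 32 - 4 \left(- 4 l\right) = 32 + 16 l$)
$o^{2}{\left(-7,U{\left(-5 \right)} \right)} = \left(32 + 16 \left(-7\right)\right)^{2} = \left(32 - 112\right)^{2} = \left(-80\right)^{2} = 6400$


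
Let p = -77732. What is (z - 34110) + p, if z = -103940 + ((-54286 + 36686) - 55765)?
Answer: -289147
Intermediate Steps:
z = -177305 (z = -103940 + (-17600 - 55765) = -103940 - 73365 = -177305)
(z - 34110) + p = (-177305 - 34110) - 77732 = -211415 - 77732 = -289147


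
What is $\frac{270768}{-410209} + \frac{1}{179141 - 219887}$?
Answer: $- \frac{11033123137}{16714375914} \approx -0.6601$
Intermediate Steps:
$\frac{270768}{-410209} + \frac{1}{179141 - 219887} = 270768 \left(- \frac{1}{410209}\right) + \frac{1}{-40746} = - \frac{270768}{410209} - \frac{1}{40746} = - \frac{11033123137}{16714375914}$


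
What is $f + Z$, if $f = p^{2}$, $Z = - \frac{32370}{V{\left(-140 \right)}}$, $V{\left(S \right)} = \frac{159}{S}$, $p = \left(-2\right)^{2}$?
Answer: $\frac{1511448}{53} \approx 28518.0$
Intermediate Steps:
$p = 4$
$Z = \frac{1510600}{53}$ ($Z = - \frac{32370}{159 \frac{1}{-140}} = - \frac{32370}{159 \left(- \frac{1}{140}\right)} = - \frac{32370}{- \frac{159}{140}} = \left(-32370\right) \left(- \frac{140}{159}\right) = \frac{1510600}{53} \approx 28502.0$)
$f = 16$ ($f = 4^{2} = 16$)
$f + Z = 16 + \frac{1510600}{53} = \frac{1511448}{53}$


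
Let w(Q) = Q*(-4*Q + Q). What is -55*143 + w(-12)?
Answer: -8297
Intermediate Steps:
w(Q) = -3*Q² (w(Q) = Q*(-3*Q) = -3*Q²)
-55*143 + w(-12) = -55*143 - 3*(-12)² = -7865 - 3*144 = -7865 - 432 = -8297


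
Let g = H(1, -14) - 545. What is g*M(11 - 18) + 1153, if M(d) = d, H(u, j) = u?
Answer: 4961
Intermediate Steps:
g = -544 (g = 1 - 545 = -544)
g*M(11 - 18) + 1153 = -544*(11 - 18) + 1153 = -544*(-7) + 1153 = 3808 + 1153 = 4961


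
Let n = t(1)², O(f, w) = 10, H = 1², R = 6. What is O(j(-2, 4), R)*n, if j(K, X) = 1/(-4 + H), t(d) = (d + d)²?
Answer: 160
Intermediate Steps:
t(d) = 4*d² (t(d) = (2*d)² = 4*d²)
H = 1
j(K, X) = -⅓ (j(K, X) = 1/(-4 + 1) = 1/(-3) = -⅓)
n = 16 (n = (4*1²)² = (4*1)² = 4² = 16)
O(j(-2, 4), R)*n = 10*16 = 160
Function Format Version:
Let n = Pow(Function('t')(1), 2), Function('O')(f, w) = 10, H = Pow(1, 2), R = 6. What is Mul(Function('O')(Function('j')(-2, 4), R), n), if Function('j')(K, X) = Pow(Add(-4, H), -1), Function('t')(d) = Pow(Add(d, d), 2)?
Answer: 160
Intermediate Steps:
Function('t')(d) = Mul(4, Pow(d, 2)) (Function('t')(d) = Pow(Mul(2, d), 2) = Mul(4, Pow(d, 2)))
H = 1
Function('j')(K, X) = Rational(-1, 3) (Function('j')(K, X) = Pow(Add(-4, 1), -1) = Pow(-3, -1) = Rational(-1, 3))
n = 16 (n = Pow(Mul(4, Pow(1, 2)), 2) = Pow(Mul(4, 1), 2) = Pow(4, 2) = 16)
Mul(Function('O')(Function('j')(-2, 4), R), n) = Mul(10, 16) = 160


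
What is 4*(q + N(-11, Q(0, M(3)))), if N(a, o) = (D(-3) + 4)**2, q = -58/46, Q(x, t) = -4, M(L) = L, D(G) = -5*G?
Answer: 33096/23 ≈ 1439.0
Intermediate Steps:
q = -29/23 (q = -58*1/46 = -29/23 ≈ -1.2609)
N(a, o) = 361 (N(a, o) = (-5*(-3) + 4)**2 = (15 + 4)**2 = 19**2 = 361)
4*(q + N(-11, Q(0, M(3)))) = 4*(-29/23 + 361) = 4*(8274/23) = 33096/23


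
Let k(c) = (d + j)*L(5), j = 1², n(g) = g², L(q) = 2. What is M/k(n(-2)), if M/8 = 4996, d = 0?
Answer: 19984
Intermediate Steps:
j = 1
k(c) = 2 (k(c) = (0 + 1)*2 = 1*2 = 2)
M = 39968 (M = 8*4996 = 39968)
M/k(n(-2)) = 39968/2 = 39968*(½) = 19984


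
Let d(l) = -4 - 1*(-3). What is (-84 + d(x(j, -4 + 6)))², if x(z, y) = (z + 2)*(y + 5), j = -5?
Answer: 7225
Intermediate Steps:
x(z, y) = (2 + z)*(5 + y)
d(l) = -1 (d(l) = -4 + 3 = -1)
(-84 + d(x(j, -4 + 6)))² = (-84 - 1)² = (-85)² = 7225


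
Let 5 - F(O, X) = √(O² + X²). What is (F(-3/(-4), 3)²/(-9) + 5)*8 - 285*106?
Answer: -543613/18 + 20*√17/3 ≈ -30173.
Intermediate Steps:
F(O, X) = 5 - √(O² + X²)
(F(-3/(-4), 3)²/(-9) + 5)*8 - 285*106 = ((5 - √((-3/(-4))² + 3²))²/(-9) + 5)*8 - 285*106 = ((5 - √((-3*(-¼))² + 9))²*(-⅑) + 5)*8 - 30210 = ((5 - √((¾)² + 9))²*(-⅑) + 5)*8 - 30210 = ((5 - √(9/16 + 9))²*(-⅑) + 5)*8 - 30210 = ((5 - √(153/16))²*(-⅑) + 5)*8 - 30210 = ((5 - 3*√17/4)²*(-⅑) + 5)*8 - 30210 = (-(5 - 3*√17/4)²/9 + 5)*8 - 30210 = (5 - (5 - 3*√17/4)²/9)*8 - 30210 = (40 - 8*(5 - 3*√17/4)²/9) - 30210 = -30170 - 8*(5 - 3*√17/4)²/9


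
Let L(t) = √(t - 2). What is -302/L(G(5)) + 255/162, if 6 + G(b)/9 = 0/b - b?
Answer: 85/54 + 302*I*√101/101 ≈ 1.5741 + 30.05*I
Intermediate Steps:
G(b) = -54 - 9*b (G(b) = -54 + 9*(0/b - b) = -54 + 9*(0 - b) = -54 + 9*(-b) = -54 - 9*b)
L(t) = √(-2 + t)
-302/L(G(5)) + 255/162 = -302/√(-2 + (-54 - 9*5)) + 255/162 = -302/√(-2 + (-54 - 45)) + 255*(1/162) = -302/√(-2 - 99) + 85/54 = -302*(-I*√101/101) + 85/54 = -(-302)*I*√101/101 + 85/54 = 302*I*√101/101 + 85/54 = 85/54 + 302*I*√101/101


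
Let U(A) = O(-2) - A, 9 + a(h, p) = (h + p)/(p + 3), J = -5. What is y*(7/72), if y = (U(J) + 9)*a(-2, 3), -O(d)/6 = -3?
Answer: -742/27 ≈ -27.481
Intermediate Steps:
O(d) = 18 (O(d) = -6*(-3) = 18)
a(h, p) = -9 + (h + p)/(3 + p) (a(h, p) = -9 + (h + p)/(p + 3) = -9 + (h + p)/(3 + p))
U(A) = 18 - A
y = -848/3 (y = ((18 - 1*(-5)) + 9)*((-27 - 2 - 8*3)/(3 + 3)) = ((18 + 5) + 9)*((-27 - 2 - 24)/6) = (23 + 9)*((⅙)*(-53)) = 32*(-53/6) = -848/3 ≈ -282.67)
y*(7/72) = -5936/(3*72) = -848/3*7/72 = -742/27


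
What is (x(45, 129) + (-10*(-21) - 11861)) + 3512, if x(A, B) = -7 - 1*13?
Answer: -8159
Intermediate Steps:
x(A, B) = -20 (x(A, B) = -7 - 13 = -20)
(x(45, 129) + (-10*(-21) - 11861)) + 3512 = (-20 + (-10*(-21) - 11861)) + 3512 = (-20 + (210 - 11861)) + 3512 = (-20 - 11651) + 3512 = -11671 + 3512 = -8159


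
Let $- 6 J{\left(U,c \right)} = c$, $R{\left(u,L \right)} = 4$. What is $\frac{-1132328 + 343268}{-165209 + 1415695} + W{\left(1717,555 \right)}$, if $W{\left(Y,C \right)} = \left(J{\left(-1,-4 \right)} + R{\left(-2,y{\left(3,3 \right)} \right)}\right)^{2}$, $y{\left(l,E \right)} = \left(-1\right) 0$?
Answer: $\frac{118996858}{5627187} \approx 21.147$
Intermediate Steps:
$y{\left(l,E \right)} = 0$
$J{\left(U,c \right)} = - \frac{c}{6}$
$W{\left(Y,C \right)} = \frac{196}{9}$ ($W{\left(Y,C \right)} = \left(\left(- \frac{1}{6}\right) \left(-4\right) + 4\right)^{2} = \left(\frac{2}{3} + 4\right)^{2} = \left(\frac{14}{3}\right)^{2} = \frac{196}{9}$)
$\frac{-1132328 + 343268}{-165209 + 1415695} + W{\left(1717,555 \right)} = \frac{-1132328 + 343268}{-165209 + 1415695} + \frac{196}{9} = - \frac{789060}{1250486} + \frac{196}{9} = \left(-789060\right) \frac{1}{1250486} + \frac{196}{9} = - \frac{394530}{625243} + \frac{196}{9} = \frac{118996858}{5627187}$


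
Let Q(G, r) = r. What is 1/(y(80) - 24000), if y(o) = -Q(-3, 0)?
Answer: -1/24000 ≈ -4.1667e-5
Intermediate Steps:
y(o) = 0 (y(o) = -1*0 = 0)
1/(y(80) - 24000) = 1/(0 - 24000) = 1/(-24000) = -1/24000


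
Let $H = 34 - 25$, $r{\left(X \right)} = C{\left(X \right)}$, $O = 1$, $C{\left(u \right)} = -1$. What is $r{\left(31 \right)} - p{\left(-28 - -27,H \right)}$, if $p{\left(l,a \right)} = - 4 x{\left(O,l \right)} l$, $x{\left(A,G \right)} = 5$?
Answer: $-21$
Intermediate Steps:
$r{\left(X \right)} = -1$
$H = 9$ ($H = 34 - 25 = 9$)
$p{\left(l,a \right)} = - 20 l$ ($p{\left(l,a \right)} = \left(-4\right) 5 l = - 20 l$)
$r{\left(31 \right)} - p{\left(-28 - -27,H \right)} = -1 - - 20 \left(-28 - -27\right) = -1 - - 20 \left(-28 + 27\right) = -1 - \left(-20\right) \left(-1\right) = -1 - 20 = -21$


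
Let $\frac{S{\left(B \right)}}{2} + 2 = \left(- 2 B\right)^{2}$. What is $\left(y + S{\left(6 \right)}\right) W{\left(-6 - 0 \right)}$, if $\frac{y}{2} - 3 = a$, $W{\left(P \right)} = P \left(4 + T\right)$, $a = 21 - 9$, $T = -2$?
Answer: $-3768$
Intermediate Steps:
$a = 12$ ($a = 21 - 9 = 12$)
$W{\left(P \right)} = 2 P$ ($W{\left(P \right)} = P \left(4 - 2\right) = P 2 = 2 P$)
$S{\left(B \right)} = -4 + 8 B^{2}$ ($S{\left(B \right)} = -4 + 2 \left(- 2 B\right)^{2} = -4 + 2 \cdot 4 B^{2} = -4 + 8 B^{2}$)
$y = 30$ ($y = 6 + 2 \cdot 12 = 6 + 24 = 30$)
$\left(y + S{\left(6 \right)}\right) W{\left(-6 - 0 \right)} = \left(30 - \left(4 - 8 \cdot 6^{2}\right)\right) 2 \left(-6 - 0\right) = \left(30 + \left(-4 + 8 \cdot 36\right)\right) 2 \left(-6 + 0\right) = \left(30 + \left(-4 + 288\right)\right) 2 \left(-6\right) = \left(30 + 284\right) \left(-12\right) = 314 \left(-12\right) = -3768$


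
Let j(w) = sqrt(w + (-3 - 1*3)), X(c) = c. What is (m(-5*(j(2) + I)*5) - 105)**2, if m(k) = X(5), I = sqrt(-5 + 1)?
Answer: 10000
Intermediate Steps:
I = 2*I (I = sqrt(-4) = 2*I ≈ 2.0*I)
j(w) = sqrt(-6 + w) (j(w) = sqrt(w + (-3 - 3)) = sqrt(w - 6) = sqrt(-6 + w))
m(k) = 5
(m(-5*(j(2) + I)*5) - 105)**2 = (5 - 105)**2 = (-100)**2 = 10000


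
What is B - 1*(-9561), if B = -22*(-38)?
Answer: 10397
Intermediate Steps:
B = 836
B - 1*(-9561) = 836 - 1*(-9561) = 836 + 9561 = 10397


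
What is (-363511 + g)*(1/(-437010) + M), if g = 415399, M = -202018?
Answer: -763479047693288/72835 ≈ -1.0482e+10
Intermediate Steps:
(-363511 + g)*(1/(-437010) + M) = (-363511 + 415399)*(1/(-437010) - 202018) = 51888*(-1/437010 - 202018) = 51888*(-88283886181/437010) = -763479047693288/72835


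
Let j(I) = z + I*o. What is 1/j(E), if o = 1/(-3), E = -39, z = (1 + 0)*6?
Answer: 1/19 ≈ 0.052632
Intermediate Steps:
z = 6 (z = 1*6 = 6)
o = -⅓ ≈ -0.33333
j(I) = 6 - I/3 (j(I) = 6 + I*(-⅓) = 6 - I/3)
1/j(E) = 1/(6 - ⅓*(-39)) = 1/(6 + 13) = 1/19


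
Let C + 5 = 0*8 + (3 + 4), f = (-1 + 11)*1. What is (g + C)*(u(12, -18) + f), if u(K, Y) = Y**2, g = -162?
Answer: -53440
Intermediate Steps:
f = 10 (f = 10*1 = 10)
C = 2 (C = -5 + (0*8 + (3 + 4)) = -5 + (0 + 7) = -5 + 7 = 2)
(g + C)*(u(12, -18) + f) = (-162 + 2)*((-18)**2 + 10) = -160*(324 + 10) = -160*334 = -53440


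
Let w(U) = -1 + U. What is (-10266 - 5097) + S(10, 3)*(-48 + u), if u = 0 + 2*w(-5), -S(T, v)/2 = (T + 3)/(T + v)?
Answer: -15243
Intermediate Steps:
S(T, v) = -2*(3 + T)/(T + v) (S(T, v) = -2*(T + 3)/(T + v) = -2*(3 + T)/(T + v))
u = -12 (u = 0 + 2*(-1 - 5) = 0 + 2*(-6) = 0 - 12 = -12)
(-10266 - 5097) + S(10, 3)*(-48 + u) = (-10266 - 5097) + (2*(-3 - 1*10)/(10 + 3))*(-48 - 12) = -15363 + (2*(-3 - 10)/13)*(-60) = -15363 + (2*(1/13)*(-13))*(-60) = -15363 - 2*(-60) = -15363 + 120 = -15243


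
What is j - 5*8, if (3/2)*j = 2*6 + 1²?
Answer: -94/3 ≈ -31.333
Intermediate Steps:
j = 26/3 (j = 2*(2*6 + 1²)/3 = 2*(12 + 1)/3 = (⅔)*13 = 26/3 ≈ 8.6667)
j - 5*8 = 26/3 - 5*8 = 26/3 - 40 = -94/3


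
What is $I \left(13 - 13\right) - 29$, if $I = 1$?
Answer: $-29$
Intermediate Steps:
$I \left(13 - 13\right) - 29 = 1 \left(13 - 13\right) - 29 = 1 \cdot 0 - 29 = 0 - 29 = -29$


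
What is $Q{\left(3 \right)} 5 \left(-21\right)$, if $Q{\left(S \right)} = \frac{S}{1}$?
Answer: $-315$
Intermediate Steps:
$Q{\left(S \right)} = S$ ($Q{\left(S \right)} = S 1 = S$)
$Q{\left(3 \right)} 5 \left(-21\right) = 3 \cdot 5 \left(-21\right) = 15 \left(-21\right) = -315$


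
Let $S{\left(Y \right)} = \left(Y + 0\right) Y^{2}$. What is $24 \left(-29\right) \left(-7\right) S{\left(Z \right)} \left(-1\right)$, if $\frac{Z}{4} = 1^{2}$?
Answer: $-311808$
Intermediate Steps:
$Z = 4$ ($Z = 4 \cdot 1^{2} = 4 \cdot 1 = 4$)
$S{\left(Y \right)} = Y^{3}$ ($S{\left(Y \right)} = Y Y^{2} = Y^{3}$)
$24 \left(-29\right) \left(-7\right) S{\left(Z \right)} \left(-1\right) = 24 \left(-29\right) \left(-7\right) 4^{3} \left(-1\right) = \left(-696\right) \left(-7\right) 64 \left(-1\right) = 4872 \left(-64\right) = -311808$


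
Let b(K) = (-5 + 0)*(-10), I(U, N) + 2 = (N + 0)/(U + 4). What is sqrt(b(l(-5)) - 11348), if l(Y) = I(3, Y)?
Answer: I*sqrt(11298) ≈ 106.29*I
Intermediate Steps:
I(U, N) = -2 + N/(4 + U) (I(U, N) = -2 + (N + 0)/(U + 4) = -2 + N/(4 + U))
l(Y) = -2 + Y/7 (l(Y) = (-8 + Y - 2*3)/(4 + 3) = (-8 + Y - 6)/7 = (-14 + Y)/7 = -2 + Y/7)
b(K) = 50 (b(K) = -5*(-10) = 50)
sqrt(b(l(-5)) - 11348) = sqrt(50 - 11348) = sqrt(-11298) = I*sqrt(11298)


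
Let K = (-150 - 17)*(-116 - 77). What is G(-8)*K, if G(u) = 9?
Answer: 290079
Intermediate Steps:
K = 32231 (K = -167*(-193) = 32231)
G(-8)*K = 9*32231 = 290079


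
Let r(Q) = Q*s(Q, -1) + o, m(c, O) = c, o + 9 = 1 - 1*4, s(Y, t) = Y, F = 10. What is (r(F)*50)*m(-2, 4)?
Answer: -8800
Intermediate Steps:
o = -12 (o = -9 + (1 - 1*4) = -9 + (1 - 4) = -9 - 3 = -12)
r(Q) = -12 + Q**2 (r(Q) = Q*Q - 12 = Q**2 - 12 = -12 + Q**2)
(r(F)*50)*m(-2, 4) = ((-12 + 10**2)*50)*(-2) = ((-12 + 100)*50)*(-2) = (88*50)*(-2) = 4400*(-2) = -8800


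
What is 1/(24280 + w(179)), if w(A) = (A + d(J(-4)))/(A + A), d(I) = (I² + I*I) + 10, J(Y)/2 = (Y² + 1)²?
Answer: 358/9360597 ≈ 3.8245e-5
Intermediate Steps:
J(Y) = 2*(1 + Y²)² (J(Y) = 2*(Y² + 1)² = 2*(1 + Y²)²)
d(I) = 10 + 2*I² (d(I) = (I² + I²) + 10 = 2*I² + 10 = 10 + 2*I²)
w(A) = (668178 + A)/(2*A) (w(A) = (A + (10 + 2*(2*(1 + (-4)²)²)²))/(A + A) = (A + (10 + 2*(2*(1 + 16)²)²))/((2*A)) = (A + (10 + 2*(2*17²)²))*(1/(2*A)) = (A + (10 + 2*(2*289)²))*(1/(2*A)) = (A + (10 + 2*578²))*(1/(2*A)) = (A + (10 + 2*334084))*(1/(2*A)) = (A + (10 + 668168))*(1/(2*A)) = (A + 668178)*(1/(2*A)) = (668178 + A)*(1/(2*A)) = (668178 + A)/(2*A))
1/(24280 + w(179)) = 1/(24280 + (½)*(668178 + 179)/179) = 1/(24280 + (½)*(1/179)*668357) = 1/(24280 + 668357/358) = 1/(9360597/358) = 358/9360597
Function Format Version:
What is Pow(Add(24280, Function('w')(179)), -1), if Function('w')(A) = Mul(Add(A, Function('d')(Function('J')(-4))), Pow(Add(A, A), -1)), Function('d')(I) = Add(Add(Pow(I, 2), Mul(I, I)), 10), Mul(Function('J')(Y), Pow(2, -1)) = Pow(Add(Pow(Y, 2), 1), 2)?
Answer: Rational(358, 9360597) ≈ 3.8245e-5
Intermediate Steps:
Function('J')(Y) = Mul(2, Pow(Add(1, Pow(Y, 2)), 2)) (Function('J')(Y) = Mul(2, Pow(Add(Pow(Y, 2), 1), 2)) = Mul(2, Pow(Add(1, Pow(Y, 2)), 2)))
Function('d')(I) = Add(10, Mul(2, Pow(I, 2))) (Function('d')(I) = Add(Add(Pow(I, 2), Pow(I, 2)), 10) = Add(Mul(2, Pow(I, 2)), 10) = Add(10, Mul(2, Pow(I, 2))))
Function('w')(A) = Mul(Rational(1, 2), Pow(A, -1), Add(668178, A)) (Function('w')(A) = Mul(Add(A, Add(10, Mul(2, Pow(Mul(2, Pow(Add(1, Pow(-4, 2)), 2)), 2)))), Pow(Add(A, A), -1)) = Mul(Add(A, Add(10, Mul(2, Pow(Mul(2, Pow(Add(1, 16), 2)), 2)))), Pow(Mul(2, A), -1)) = Mul(Add(A, Add(10, Mul(2, Pow(Mul(2, Pow(17, 2)), 2)))), Mul(Rational(1, 2), Pow(A, -1))) = Mul(Add(A, Add(10, Mul(2, Pow(Mul(2, 289), 2)))), Mul(Rational(1, 2), Pow(A, -1))) = Mul(Add(A, Add(10, Mul(2, Pow(578, 2)))), Mul(Rational(1, 2), Pow(A, -1))) = Mul(Add(A, Add(10, Mul(2, 334084))), Mul(Rational(1, 2), Pow(A, -1))) = Mul(Add(A, Add(10, 668168)), Mul(Rational(1, 2), Pow(A, -1))) = Mul(Add(A, 668178), Mul(Rational(1, 2), Pow(A, -1))) = Mul(Add(668178, A), Mul(Rational(1, 2), Pow(A, -1))) = Mul(Rational(1, 2), Pow(A, -1), Add(668178, A)))
Pow(Add(24280, Function('w')(179)), -1) = Pow(Add(24280, Mul(Rational(1, 2), Pow(179, -1), Add(668178, 179))), -1) = Pow(Add(24280, Mul(Rational(1, 2), Rational(1, 179), 668357)), -1) = Pow(Add(24280, Rational(668357, 358)), -1) = Pow(Rational(9360597, 358), -1) = Rational(358, 9360597)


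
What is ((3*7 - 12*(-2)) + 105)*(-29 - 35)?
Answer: -9600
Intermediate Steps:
((3*7 - 12*(-2)) + 105)*(-29 - 35) = ((21 - 3*(-8)) + 105)*(-64) = ((21 + 24) + 105)*(-64) = (45 + 105)*(-64) = 150*(-64) = -9600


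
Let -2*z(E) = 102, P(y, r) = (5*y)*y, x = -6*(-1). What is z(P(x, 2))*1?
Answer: -51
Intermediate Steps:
x = 6
P(y, r) = 5*y²
z(E) = -51 (z(E) = -½*102 = -51)
z(P(x, 2))*1 = -51*1 = -51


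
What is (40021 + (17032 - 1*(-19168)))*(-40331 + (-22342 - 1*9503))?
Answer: -5501326896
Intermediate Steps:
(40021 + (17032 - 1*(-19168)))*(-40331 + (-22342 - 1*9503)) = (40021 + (17032 + 19168))*(-40331 + (-22342 - 9503)) = (40021 + 36200)*(-40331 - 31845) = 76221*(-72176) = -5501326896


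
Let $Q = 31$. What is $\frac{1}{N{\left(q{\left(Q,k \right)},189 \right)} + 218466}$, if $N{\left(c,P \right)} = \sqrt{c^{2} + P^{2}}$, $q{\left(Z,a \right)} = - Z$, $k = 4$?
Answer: $\frac{109233}{23863678237} - \frac{\sqrt{36682}}{47727356474} \approx 4.5734 \cdot 10^{-6}$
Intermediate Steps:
$N{\left(c,P \right)} = \sqrt{P^{2} + c^{2}}$
$\frac{1}{N{\left(q{\left(Q,k \right)},189 \right)} + 218466} = \frac{1}{\sqrt{189^{2} + \left(\left(-1\right) 31\right)^{2}} + 218466} = \frac{1}{\sqrt{35721 + \left(-31\right)^{2}} + 218466} = \frac{1}{\sqrt{35721 + 961} + 218466} = \frac{1}{\sqrt{36682} + 218466} = \frac{1}{218466 + \sqrt{36682}}$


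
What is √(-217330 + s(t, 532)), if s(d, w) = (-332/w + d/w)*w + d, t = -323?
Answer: 2*I*√54577 ≈ 467.23*I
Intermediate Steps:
s(d, w) = d + w*(-332/w + d/w) (s(d, w) = w*(-332/w + d/w) + d = d + w*(-332/w + d/w))
√(-217330 + s(t, 532)) = √(-217330 + (-332 + 2*(-323))) = √(-217330 + (-332 - 646)) = √(-217330 - 978) = √(-218308) = 2*I*√54577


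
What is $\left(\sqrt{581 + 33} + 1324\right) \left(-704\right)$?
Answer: $-932096 - 704 \sqrt{614} \approx -9.4954 \cdot 10^{5}$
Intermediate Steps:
$\left(\sqrt{581 + 33} + 1324\right) \left(-704\right) = \left(\sqrt{614} + 1324\right) \left(-704\right) = \left(1324 + \sqrt{614}\right) \left(-704\right) = -932096 - 704 \sqrt{614}$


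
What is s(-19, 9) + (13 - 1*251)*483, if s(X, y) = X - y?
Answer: -114982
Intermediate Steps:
s(-19, 9) + (13 - 1*251)*483 = (-19 - 1*9) + (13 - 1*251)*483 = (-19 - 9) + (13 - 251)*483 = -28 - 238*483 = -28 - 114954 = -114982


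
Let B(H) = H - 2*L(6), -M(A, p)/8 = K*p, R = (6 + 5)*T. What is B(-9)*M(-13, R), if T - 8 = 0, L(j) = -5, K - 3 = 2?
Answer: -3520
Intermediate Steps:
K = 5 (K = 3 + 2 = 5)
T = 8 (T = 8 + 0 = 8)
R = 88 (R = (6 + 5)*8 = 11*8 = 88)
M(A, p) = -40*p
B(H) = 10 + H (B(H) = H - 2*(-5) = H + 10 = 10 + H)
B(-9)*M(-13, R) = (10 - 9)*(-40*88) = 1*(-3520) = -3520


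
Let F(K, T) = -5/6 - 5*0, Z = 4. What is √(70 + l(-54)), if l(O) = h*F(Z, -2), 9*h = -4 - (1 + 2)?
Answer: √22890/18 ≈ 8.4052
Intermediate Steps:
F(K, T) = -⅚ (F(K, T) = -5*⅙ + 0 = -⅚ + 0 = -⅚)
h = -7/9 (h = (-4 - (1 + 2))/9 = (-4 - 1*3)/9 = (-4 - 3)/9 = (⅑)*(-7) = -7/9 ≈ -0.77778)
l(O) = 35/54 (l(O) = -7/9*(-⅚) = 35/54)
√(70 + l(-54)) = √(70 + 35/54) = √(3815/54) = √22890/18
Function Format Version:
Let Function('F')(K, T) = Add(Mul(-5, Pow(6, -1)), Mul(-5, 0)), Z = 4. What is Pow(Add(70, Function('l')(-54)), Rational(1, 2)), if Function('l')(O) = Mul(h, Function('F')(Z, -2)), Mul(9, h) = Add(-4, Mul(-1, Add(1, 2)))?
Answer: Mul(Rational(1, 18), Pow(22890, Rational(1, 2))) ≈ 8.4052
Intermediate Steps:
Function('F')(K, T) = Rational(-5, 6) (Function('F')(K, T) = Add(Mul(-5, Rational(1, 6)), 0) = Add(Rational(-5, 6), 0) = Rational(-5, 6))
h = Rational(-7, 9) (h = Mul(Rational(1, 9), Add(-4, Mul(-1, Add(1, 2)))) = Mul(Rational(1, 9), Add(-4, Mul(-1, 3))) = Mul(Rational(1, 9), Add(-4, -3)) = Mul(Rational(1, 9), -7) = Rational(-7, 9) ≈ -0.77778)
Function('l')(O) = Rational(35, 54) (Function('l')(O) = Mul(Rational(-7, 9), Rational(-5, 6)) = Rational(35, 54))
Pow(Add(70, Function('l')(-54)), Rational(1, 2)) = Pow(Add(70, Rational(35, 54)), Rational(1, 2)) = Pow(Rational(3815, 54), Rational(1, 2)) = Mul(Rational(1, 18), Pow(22890, Rational(1, 2)))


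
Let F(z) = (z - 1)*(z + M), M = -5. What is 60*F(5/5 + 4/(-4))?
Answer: 300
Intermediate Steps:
F(z) = (-1 + z)*(-5 + z) (F(z) = (z - 1)*(z - 5) = (-1 + z)*(-5 + z))
60*F(5/5 + 4/(-4)) = 60*(5 + (5/5 + 4/(-4))**2 - 6*(5/5 + 4/(-4))) = 60*(5 + (5*(1/5) + 4*(-1/4))**2 - 6*(5*(1/5) + 4*(-1/4))) = 60*(5 + (1 - 1)**2 - 6*(1 - 1)) = 60*(5 + 0**2 - 6*0) = 60*(5 + 0 + 0) = 60*5 = 300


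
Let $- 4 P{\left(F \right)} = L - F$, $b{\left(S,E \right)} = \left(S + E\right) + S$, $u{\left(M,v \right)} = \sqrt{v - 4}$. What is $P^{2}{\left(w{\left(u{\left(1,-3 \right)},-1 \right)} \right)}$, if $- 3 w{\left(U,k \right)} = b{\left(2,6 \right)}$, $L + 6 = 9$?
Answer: $\frac{361}{144} \approx 2.5069$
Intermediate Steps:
$L = 3$ ($L = -6 + 9 = 3$)
$u{\left(M,v \right)} = \sqrt{-4 + v}$
$b{\left(S,E \right)} = E + 2 S$ ($b{\left(S,E \right)} = \left(E + S\right) + S = E + 2 S$)
$w{\left(U,k \right)} = - \frac{10}{3}$ ($w{\left(U,k \right)} = - \frac{6 + 2 \cdot 2}{3} = - \frac{6 + 4}{3} = \left(- \frac{1}{3}\right) 10 = - \frac{10}{3}$)
$P{\left(F \right)} = - \frac{3}{4} + \frac{F}{4}$ ($P{\left(F \right)} = - \frac{3 - F}{4} = - \frac{3}{4} + \frac{F}{4}$)
$P^{2}{\left(w{\left(u{\left(1,-3 \right)},-1 \right)} \right)} = \left(- \frac{3}{4} + \frac{1}{4} \left(- \frac{10}{3}\right)\right)^{2} = \left(- \frac{3}{4} - \frac{5}{6}\right)^{2} = \left(- \frac{19}{12}\right)^{2} = \frac{361}{144}$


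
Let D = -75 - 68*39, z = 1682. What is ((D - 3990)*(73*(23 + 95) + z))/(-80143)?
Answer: 69158232/80143 ≈ 862.94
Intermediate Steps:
D = -2727 (D = -75 - 2652 = -2727)
((D - 3990)*(73*(23 + 95) + z))/(-80143) = ((-2727 - 3990)*(73*(23 + 95) + 1682))/(-80143) = -6717*(73*118 + 1682)*(-1/80143) = -6717*(8614 + 1682)*(-1/80143) = -6717*10296*(-1/80143) = -69158232*(-1/80143) = 69158232/80143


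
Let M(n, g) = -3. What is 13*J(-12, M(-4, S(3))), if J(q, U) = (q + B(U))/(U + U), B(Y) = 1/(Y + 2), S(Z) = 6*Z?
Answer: 169/6 ≈ 28.167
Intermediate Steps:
B(Y) = 1/(2 + Y)
J(q, U) = (q + 1/(2 + U))/(2*U) (J(q, U) = (q + 1/(2 + U))/(U + U) = (q + 1/(2 + U))/((2*U)) = (q + 1/(2 + U))*(1/(2*U)) = (q + 1/(2 + U))/(2*U))
13*J(-12, M(-4, S(3))) = 13*((½)*(1 - 12*(2 - 3))/(-3*(2 - 3))) = 13*((½)*(-⅓)*(1 - 12*(-1))/(-1)) = 13*((½)*(-⅓)*(-1)*(1 + 12)) = 13*((½)*(-⅓)*(-1)*13) = 13*(13/6) = 169/6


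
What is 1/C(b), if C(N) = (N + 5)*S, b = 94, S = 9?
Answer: 1/891 ≈ 0.0011223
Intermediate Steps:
C(N) = 45 + 9*N (C(N) = (N + 5)*9 = (5 + N)*9 = 45 + 9*N)
1/C(b) = 1/(45 + 9*94) = 1/(45 + 846) = 1/891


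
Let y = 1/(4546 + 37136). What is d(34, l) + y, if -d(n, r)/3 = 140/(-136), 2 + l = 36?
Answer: 1094161/354297 ≈ 3.0883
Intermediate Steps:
l = 34 (l = -2 + 36 = 34)
d(n, r) = 105/34 (d(n, r) = -420/(-136) = -420*(-1)/136 = -3*(-35/34) = 105/34)
y = 1/41682 ≈ 2.3991e-5
d(34, l) + y = 105/34 + 1/41682 = 1094161/354297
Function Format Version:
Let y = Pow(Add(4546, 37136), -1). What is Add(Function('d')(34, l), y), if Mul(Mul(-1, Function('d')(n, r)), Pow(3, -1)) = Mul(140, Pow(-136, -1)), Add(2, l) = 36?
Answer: Rational(1094161, 354297) ≈ 3.0883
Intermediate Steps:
l = 34 (l = Add(-2, 36) = 34)
Function('d')(n, r) = Rational(105, 34) (Function('d')(n, r) = Mul(-3, Mul(140, Pow(-136, -1))) = Mul(-3, Mul(140, Rational(-1, 136))) = Mul(-3, Rational(-35, 34)) = Rational(105, 34))
y = Rational(1, 41682) (y = Pow(41682, -1) = Rational(1, 41682) ≈ 2.3991e-5)
Add(Function('d')(34, l), y) = Add(Rational(105, 34), Rational(1, 41682)) = Rational(1094161, 354297)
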